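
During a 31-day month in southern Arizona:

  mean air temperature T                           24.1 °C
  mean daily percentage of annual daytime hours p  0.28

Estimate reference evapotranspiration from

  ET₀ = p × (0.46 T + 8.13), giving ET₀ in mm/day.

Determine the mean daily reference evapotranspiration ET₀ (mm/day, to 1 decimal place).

5.4 mm/day

ET₀ = 0.28 × (0.46 × 24.1 + 8.13) = 0.28 × 19.216 = 5.3805 mm/d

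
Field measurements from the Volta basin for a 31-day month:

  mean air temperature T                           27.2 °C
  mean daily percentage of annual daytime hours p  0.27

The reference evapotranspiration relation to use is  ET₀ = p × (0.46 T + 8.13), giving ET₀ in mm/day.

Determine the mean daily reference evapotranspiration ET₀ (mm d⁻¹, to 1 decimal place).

ET₀ = 0.27 × (0.46 × 27.2 + 8.13) = 0.27 × 20.642 = 5.5733 mm/d

5.6 mm d⁻¹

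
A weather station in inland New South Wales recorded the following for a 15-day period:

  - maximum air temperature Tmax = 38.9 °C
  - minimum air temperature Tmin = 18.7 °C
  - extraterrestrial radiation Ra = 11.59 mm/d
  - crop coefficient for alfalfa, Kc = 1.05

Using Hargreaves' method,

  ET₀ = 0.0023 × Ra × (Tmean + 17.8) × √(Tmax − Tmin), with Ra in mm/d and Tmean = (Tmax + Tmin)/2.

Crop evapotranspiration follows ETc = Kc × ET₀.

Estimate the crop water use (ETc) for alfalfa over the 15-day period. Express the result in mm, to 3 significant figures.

87.9 mm

Tmean = (38.9 + 18.7)/2 = 28.80 °C
ET₀ = 0.0023 × 11.59 × (28.80 + 17.8) × √20.2 = 0.0023 × 11.59 × 46.60 × 4.4944 = 5.5830 mm/d
ETc = Kc × ET₀ = 1.05 × 5.5830 = 5.8622 mm/d
Over 15 days: 5.8622 × 15 = 87.933 mm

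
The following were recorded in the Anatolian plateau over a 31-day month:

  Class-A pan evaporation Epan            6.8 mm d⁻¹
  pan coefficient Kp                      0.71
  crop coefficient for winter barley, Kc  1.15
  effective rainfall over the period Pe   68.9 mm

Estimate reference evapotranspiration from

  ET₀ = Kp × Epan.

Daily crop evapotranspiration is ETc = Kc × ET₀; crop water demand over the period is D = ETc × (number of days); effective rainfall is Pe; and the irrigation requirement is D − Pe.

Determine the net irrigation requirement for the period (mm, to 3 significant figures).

ET₀ = 0.71 × 6.8 = 4.8280 mm/d
ETc = Kc × ET₀ = 1.15 × 4.8280 = 5.5522 mm/d
Crop demand D = ETc × 31 d = 5.5522 × 31 = 172.118 mm
D − Pe = 172.118 − 68.9 = 103.218 mm

103 mm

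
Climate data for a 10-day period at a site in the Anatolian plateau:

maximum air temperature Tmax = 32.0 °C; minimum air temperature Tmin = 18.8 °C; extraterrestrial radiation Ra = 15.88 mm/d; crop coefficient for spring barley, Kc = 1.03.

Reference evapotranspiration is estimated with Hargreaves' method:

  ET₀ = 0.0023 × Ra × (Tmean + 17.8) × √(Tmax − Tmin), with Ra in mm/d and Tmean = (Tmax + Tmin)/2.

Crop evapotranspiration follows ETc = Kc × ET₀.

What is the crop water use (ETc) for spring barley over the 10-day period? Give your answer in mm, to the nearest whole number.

Tmean = (32.0 + 18.8)/2 = 25.40 °C
ET₀ = 0.0023 × 15.88 × (25.40 + 17.8) × √13.2 = 0.0023 × 15.88 × 43.20 × 3.6332 = 5.7326 mm/d
ETc = Kc × ET₀ = 1.03 × 5.7326 = 5.9046 mm/d
Over 10 days: 5.9046 × 10 = 59.046 mm

59 mm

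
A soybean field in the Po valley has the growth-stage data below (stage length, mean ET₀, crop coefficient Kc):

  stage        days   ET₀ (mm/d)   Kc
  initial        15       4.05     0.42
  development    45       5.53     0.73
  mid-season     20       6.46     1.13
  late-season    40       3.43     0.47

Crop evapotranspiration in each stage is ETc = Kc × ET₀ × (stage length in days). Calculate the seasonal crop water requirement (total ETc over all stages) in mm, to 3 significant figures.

initial: 0.42 × 4.05 × 15 = 25.52 mm
development: 0.73 × 5.53 × 45 = 181.66 mm
mid-season: 1.13 × 6.46 × 20 = 146.00 mm
late-season: 0.47 × 3.43 × 40 = 64.48 mm
Seasonal total = 417.66 mm

418 mm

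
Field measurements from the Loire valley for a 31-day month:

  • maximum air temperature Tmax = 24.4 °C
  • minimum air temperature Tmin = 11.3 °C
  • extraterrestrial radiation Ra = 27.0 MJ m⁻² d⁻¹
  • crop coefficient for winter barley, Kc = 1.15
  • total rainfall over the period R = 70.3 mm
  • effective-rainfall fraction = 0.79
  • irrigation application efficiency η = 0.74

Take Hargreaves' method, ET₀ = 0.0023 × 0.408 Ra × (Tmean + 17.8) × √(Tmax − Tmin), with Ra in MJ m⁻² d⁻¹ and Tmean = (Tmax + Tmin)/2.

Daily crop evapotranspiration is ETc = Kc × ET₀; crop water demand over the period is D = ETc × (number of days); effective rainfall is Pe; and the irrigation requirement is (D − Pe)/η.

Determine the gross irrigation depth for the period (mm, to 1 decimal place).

Tmean = (24.4 + 11.3)/2 = 17.85 °C
0.408 Ra = 0.408 × 27.0 = 11.0160 mm/d equivalent
ET₀ = 0.0023 × 11.0160 × (17.85 + 17.8) × √13.1 = 0.0023 × 11.0160 × 35.65 × 3.6194 = 3.2692 mm/d
ETc = Kc × ET₀ = 1.15 × 3.2692 = 3.7596 mm/d
Crop demand D = ETc × 31 d = 3.7596 × 31 = 116.548 mm
Pe = 0.79 × 70.3 = 55.537 mm
D − Pe = 116.548 − 55.537 = 61.011 mm
Gross irrigation = 61.011 / 0.74 = 82.447 mm

82.4 mm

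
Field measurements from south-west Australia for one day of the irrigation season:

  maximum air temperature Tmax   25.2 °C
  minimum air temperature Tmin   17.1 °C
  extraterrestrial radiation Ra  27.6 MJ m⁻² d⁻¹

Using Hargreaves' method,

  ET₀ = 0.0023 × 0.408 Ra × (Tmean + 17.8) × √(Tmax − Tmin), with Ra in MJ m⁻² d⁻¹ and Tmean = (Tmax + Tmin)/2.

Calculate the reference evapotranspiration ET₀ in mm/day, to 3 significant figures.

2.87 mm/day

Tmean = (25.2 + 17.1)/2 = 21.15 °C
0.408 Ra = 0.408 × 27.6 = 11.2608 mm/d equivalent
ET₀ = 0.0023 × 11.2608 × (21.15 + 17.8) × √8.1 = 0.0023 × 11.2608 × 38.95 × 2.8460 = 2.8710 mm/d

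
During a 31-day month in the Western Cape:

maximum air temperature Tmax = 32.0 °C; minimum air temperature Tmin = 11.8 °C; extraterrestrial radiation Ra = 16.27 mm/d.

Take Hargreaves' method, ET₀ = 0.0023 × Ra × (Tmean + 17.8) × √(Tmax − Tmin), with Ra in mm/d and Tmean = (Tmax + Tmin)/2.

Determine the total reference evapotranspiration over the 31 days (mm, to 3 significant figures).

207 mm

Tmean = (32.0 + 11.8)/2 = 21.90 °C
ET₀ = 0.0023 × 16.27 × (21.90 + 17.8) × √20.2 = 0.0023 × 16.27 × 39.70 × 4.4944 = 6.6769 mm/d
Over 31 days: 6.6769 × 31 = 206.984 mm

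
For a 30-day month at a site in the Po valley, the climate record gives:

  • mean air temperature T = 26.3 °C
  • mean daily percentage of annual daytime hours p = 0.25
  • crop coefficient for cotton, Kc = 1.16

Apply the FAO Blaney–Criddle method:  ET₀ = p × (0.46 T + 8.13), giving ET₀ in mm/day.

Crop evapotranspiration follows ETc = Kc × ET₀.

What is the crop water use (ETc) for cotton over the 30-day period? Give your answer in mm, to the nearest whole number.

ET₀ = 0.25 × (0.46 × 26.3 + 8.13) = 0.25 × 20.228 = 5.0570 mm/d
ETc = Kc × ET₀ = 1.16 × 5.0570 = 5.8661 mm/d
Over 30 days: 5.8661 × 30 = 175.983 mm

176 mm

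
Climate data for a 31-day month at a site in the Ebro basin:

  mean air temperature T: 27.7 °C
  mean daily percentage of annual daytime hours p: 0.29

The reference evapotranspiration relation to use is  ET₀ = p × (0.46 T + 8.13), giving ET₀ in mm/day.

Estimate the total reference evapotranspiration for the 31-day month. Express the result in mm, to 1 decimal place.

187.6 mm

ET₀ = 0.29 × (0.46 × 27.7 + 8.13) = 0.29 × 20.872 = 6.0529 mm/d
Monthly total = 6.0529 × 31 = 187.640 mm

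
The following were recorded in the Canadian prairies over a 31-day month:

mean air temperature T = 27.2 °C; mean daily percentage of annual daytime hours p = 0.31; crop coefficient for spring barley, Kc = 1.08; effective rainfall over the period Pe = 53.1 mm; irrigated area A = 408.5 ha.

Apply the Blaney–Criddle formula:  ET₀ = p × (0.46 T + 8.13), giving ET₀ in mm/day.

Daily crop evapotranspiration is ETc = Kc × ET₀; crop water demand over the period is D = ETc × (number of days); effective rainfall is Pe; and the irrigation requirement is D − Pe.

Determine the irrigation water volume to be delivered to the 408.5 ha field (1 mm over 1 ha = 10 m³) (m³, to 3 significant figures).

ET₀ = 0.31 × (0.46 × 27.2 + 8.13) = 0.31 × 20.642 = 6.3990 mm/d
ETc = Kc × ET₀ = 1.08 × 6.3990 = 6.9109 mm/d
Crop demand D = ETc × 31 d = 6.9109 × 31 = 214.238 mm
D − Pe = 214.238 − 53.1 = 161.138 mm
Volume = 161.138 mm × 408.5 ha × 10 = 658248.7 m³

658000 m³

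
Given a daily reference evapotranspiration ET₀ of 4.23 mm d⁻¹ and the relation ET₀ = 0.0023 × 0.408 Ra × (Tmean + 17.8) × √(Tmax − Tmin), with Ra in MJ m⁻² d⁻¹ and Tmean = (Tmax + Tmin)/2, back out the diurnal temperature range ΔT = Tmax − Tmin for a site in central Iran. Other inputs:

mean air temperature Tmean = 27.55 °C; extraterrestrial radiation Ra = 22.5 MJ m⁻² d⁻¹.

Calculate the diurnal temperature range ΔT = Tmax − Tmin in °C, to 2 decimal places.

19.52 °C

√ΔT = ET₀ / [0.0023 × 0.408 × Ra × (Tmean+17.8)] = 4.23 / (0.0023 × 9.1800 × 45.35) = 4.4177
ΔT = 4.4177² = 19.516 °C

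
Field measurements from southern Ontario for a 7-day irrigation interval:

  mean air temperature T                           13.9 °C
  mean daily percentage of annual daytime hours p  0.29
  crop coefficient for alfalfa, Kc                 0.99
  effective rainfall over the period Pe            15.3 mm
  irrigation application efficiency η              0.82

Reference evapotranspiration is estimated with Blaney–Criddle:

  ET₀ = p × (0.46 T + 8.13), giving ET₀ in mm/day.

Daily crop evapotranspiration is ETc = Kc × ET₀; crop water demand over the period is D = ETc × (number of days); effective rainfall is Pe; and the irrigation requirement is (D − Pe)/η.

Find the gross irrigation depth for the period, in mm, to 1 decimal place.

ET₀ = 0.29 × (0.46 × 13.9 + 8.13) = 0.29 × 14.524 = 4.2120 mm/d
ETc = Kc × ET₀ = 0.99 × 4.2120 = 4.1699 mm/d
Crop demand D = ETc × 7 d = 4.1699 × 7 = 29.189 mm
D − Pe = 29.189 − 15.3 = 13.889 mm
Gross irrigation = 13.889 / 0.82 = 16.938 mm

16.9 mm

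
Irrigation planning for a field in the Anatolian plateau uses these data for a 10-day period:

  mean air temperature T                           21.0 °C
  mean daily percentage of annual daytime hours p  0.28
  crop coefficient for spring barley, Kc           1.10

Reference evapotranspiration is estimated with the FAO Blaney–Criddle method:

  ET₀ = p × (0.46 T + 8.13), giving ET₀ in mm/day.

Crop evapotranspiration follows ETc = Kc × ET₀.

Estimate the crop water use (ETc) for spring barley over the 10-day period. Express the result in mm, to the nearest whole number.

55 mm

ET₀ = 0.28 × (0.46 × 21.0 + 8.13) = 0.28 × 17.790 = 4.9812 mm/d
ETc = Kc × ET₀ = 1.10 × 4.9812 = 5.4793 mm/d
Over 10 days: 5.4793 × 10 = 54.793 mm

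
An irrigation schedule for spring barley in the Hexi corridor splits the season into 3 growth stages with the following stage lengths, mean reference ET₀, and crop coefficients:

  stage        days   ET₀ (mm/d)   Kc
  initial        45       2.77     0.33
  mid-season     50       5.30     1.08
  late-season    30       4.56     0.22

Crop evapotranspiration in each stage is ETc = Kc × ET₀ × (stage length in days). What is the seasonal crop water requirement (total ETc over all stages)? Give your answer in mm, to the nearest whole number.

initial: 0.33 × 2.77 × 45 = 41.13 mm
mid-season: 1.08 × 5.30 × 50 = 286.20 mm
late-season: 0.22 × 4.56 × 30 = 30.10 mm
Seasonal total = 357.43 mm

357 mm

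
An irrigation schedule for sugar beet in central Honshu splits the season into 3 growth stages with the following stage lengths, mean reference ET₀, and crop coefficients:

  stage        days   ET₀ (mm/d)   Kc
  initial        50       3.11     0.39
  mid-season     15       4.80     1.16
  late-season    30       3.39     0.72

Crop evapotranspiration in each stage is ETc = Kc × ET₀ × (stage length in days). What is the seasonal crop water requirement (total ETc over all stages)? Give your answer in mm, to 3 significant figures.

217 mm

initial: 0.39 × 3.11 × 50 = 60.65 mm
mid-season: 1.16 × 4.80 × 15 = 83.52 mm
late-season: 0.72 × 3.39 × 30 = 73.22 mm
Seasonal total = 217.39 mm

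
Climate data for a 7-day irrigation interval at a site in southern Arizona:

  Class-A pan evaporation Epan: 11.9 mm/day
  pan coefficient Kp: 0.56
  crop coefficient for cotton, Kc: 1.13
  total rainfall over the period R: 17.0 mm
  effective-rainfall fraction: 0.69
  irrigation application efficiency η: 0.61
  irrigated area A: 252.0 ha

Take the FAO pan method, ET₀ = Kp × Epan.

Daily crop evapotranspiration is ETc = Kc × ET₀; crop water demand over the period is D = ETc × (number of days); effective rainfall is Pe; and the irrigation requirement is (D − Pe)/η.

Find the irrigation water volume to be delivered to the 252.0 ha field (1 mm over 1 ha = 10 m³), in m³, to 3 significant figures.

ET₀ = 0.56 × 11.9 = 6.6640 mm/d
ETc = Kc × ET₀ = 1.13 × 6.6640 = 7.5303 mm/d
Crop demand D = ETc × 7 d = 7.5303 × 7 = 52.712 mm
Pe = 0.69 × 17.0 = 11.730 mm
D − Pe = 52.712 − 11.730 = 40.982 mm
Gross irrigation = 40.982 / 0.61 = 67.184 mm
Volume = 67.184 mm × 252.0 ha × 10 = 169303.7 m³

169000 m³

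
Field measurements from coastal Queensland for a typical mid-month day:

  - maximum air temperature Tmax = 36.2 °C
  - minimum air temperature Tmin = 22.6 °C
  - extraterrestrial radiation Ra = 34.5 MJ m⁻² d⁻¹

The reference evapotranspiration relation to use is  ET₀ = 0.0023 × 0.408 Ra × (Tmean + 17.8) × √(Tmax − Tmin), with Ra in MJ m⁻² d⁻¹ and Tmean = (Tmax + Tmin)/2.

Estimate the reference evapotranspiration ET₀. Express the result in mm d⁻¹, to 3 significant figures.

Tmean = (36.2 + 22.6)/2 = 29.40 °C
0.408 Ra = 0.408 × 34.5 = 14.0760 mm/d equivalent
ET₀ = 0.0023 × 14.0760 × (29.40 + 17.8) × √13.6 = 0.0023 × 14.0760 × 47.20 × 3.6878 = 5.6353 mm/d

5.64 mm d⁻¹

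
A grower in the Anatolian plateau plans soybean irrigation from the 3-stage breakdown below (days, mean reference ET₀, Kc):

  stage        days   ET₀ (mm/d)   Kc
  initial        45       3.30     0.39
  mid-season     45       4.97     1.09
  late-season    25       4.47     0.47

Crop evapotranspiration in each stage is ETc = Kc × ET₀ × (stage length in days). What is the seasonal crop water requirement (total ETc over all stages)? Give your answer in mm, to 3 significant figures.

initial: 0.39 × 3.30 × 45 = 57.92 mm
mid-season: 1.09 × 4.97 × 45 = 243.78 mm
late-season: 0.47 × 4.47 × 25 = 52.52 mm
Seasonal total = 354.22 mm

354 mm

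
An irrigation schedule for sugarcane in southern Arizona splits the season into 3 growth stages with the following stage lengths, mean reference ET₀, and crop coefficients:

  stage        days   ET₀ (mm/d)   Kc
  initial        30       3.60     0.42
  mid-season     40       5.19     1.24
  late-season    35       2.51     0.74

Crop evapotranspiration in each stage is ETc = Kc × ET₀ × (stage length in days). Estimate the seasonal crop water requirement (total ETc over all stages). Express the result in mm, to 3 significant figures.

368 mm

initial: 0.42 × 3.60 × 30 = 45.36 mm
mid-season: 1.24 × 5.19 × 40 = 257.42 mm
late-season: 0.74 × 2.51 × 35 = 65.01 mm
Seasonal total = 367.79 mm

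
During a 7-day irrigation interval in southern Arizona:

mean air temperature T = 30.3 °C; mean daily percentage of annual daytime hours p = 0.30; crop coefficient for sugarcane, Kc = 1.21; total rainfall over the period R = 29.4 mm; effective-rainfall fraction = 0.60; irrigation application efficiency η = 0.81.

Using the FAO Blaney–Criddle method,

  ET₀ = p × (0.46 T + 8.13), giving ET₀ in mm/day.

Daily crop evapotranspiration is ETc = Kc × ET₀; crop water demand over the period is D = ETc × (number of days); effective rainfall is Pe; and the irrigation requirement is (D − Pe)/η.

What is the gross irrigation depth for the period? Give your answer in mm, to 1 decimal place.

47.5 mm

ET₀ = 0.30 × (0.46 × 30.3 + 8.13) = 0.30 × 22.068 = 6.6204 mm/d
ETc = Kc × ET₀ = 1.21 × 6.6204 = 8.0107 mm/d
Crop demand D = ETc × 7 d = 8.0107 × 7 = 56.075 mm
Pe = 0.60 × 29.4 = 17.640 mm
D − Pe = 56.075 − 17.640 = 38.435 mm
Gross irrigation = 38.435 / 0.81 = 47.451 mm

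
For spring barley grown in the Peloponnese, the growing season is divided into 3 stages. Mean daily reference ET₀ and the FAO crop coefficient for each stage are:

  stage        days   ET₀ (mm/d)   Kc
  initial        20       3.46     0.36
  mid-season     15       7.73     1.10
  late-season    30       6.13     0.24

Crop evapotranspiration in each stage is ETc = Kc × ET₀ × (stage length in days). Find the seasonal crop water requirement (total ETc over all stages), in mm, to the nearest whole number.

197 mm

initial: 0.36 × 3.46 × 20 = 24.91 mm
mid-season: 1.10 × 7.73 × 15 = 127.55 mm
late-season: 0.24 × 6.13 × 30 = 44.14 mm
Seasonal total = 196.60 mm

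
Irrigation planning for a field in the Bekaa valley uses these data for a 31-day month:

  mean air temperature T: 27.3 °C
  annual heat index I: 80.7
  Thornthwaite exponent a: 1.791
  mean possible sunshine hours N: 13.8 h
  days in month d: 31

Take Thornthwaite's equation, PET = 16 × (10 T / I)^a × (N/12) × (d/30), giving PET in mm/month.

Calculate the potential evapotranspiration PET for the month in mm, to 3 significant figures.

169 mm

10T/I = 10 × 27.3 / 80.7 = 3.3829
(10T/I)^a = 3.3829^1.791 = 8.8707
Uncorrected PET = 16 × 8.8707 = 141.931 mm
Correction = (N/12)(d/30) = (13.8/12)(31/30) = 1.1883
PET = 141.931 × 1.1883 = 168.657 mm/month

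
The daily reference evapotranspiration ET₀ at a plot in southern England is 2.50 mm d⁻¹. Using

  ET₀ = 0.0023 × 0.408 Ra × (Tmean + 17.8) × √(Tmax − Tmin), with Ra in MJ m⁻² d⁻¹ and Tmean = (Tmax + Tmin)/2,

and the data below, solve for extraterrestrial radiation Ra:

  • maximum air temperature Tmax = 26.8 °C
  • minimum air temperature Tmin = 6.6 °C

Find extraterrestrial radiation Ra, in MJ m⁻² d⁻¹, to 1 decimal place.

Tmean = (26.8+6.6)/2 = 16.70 °C; ΔT = 20.2
Ra = ET₀ / [0.0023 × 0.408 × (Tmean+17.8) × √ΔT]
   = 2.50 / (0.0023 × 0.408 × 34.50 × 4.4944) = 17.182 MJ m⁻² d⁻¹

17.2 MJ m⁻² d⁻¹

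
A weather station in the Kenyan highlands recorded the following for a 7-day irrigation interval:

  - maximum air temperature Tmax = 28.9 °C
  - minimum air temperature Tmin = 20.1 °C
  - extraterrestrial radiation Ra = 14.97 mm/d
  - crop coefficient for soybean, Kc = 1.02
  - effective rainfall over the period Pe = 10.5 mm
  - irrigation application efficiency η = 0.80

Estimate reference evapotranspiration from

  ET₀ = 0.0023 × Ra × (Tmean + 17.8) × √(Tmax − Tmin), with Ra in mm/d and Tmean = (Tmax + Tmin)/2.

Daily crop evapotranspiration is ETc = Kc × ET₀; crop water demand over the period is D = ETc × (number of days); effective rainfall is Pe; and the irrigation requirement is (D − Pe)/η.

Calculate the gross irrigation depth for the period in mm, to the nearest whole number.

Tmean = (28.9 + 20.1)/2 = 24.50 °C
ET₀ = 0.0023 × 14.97 × (24.50 + 17.8) × √8.8 = 0.0023 × 14.97 × 42.30 × 2.9665 = 4.3205 mm/d
ETc = Kc × ET₀ = 1.02 × 4.3205 = 4.4069 mm/d
Crop demand D = ETc × 7 d = 4.4069 × 7 = 30.848 mm
D − Pe = 30.848 − 10.5 = 20.348 mm
Gross irrigation = 20.348 / 0.80 = 25.435 mm

25 mm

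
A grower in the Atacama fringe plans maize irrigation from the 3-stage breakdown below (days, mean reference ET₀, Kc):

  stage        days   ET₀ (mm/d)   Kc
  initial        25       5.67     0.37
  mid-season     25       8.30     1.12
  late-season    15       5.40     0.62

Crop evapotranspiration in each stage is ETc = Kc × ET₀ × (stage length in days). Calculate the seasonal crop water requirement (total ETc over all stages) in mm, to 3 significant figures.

335 mm

initial: 0.37 × 5.67 × 25 = 52.45 mm
mid-season: 1.12 × 8.30 × 25 = 232.40 mm
late-season: 0.62 × 5.40 × 15 = 50.22 mm
Seasonal total = 335.07 mm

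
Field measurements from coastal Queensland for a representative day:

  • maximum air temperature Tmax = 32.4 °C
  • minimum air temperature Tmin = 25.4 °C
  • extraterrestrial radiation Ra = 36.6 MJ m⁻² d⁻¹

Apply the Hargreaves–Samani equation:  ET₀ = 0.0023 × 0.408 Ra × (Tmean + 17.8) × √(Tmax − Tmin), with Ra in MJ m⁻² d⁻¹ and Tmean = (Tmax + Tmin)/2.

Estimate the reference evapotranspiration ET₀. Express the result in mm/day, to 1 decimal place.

Tmean = (32.4 + 25.4)/2 = 28.90 °C
0.408 Ra = 0.408 × 36.6 = 14.9328 mm/d equivalent
ET₀ = 0.0023 × 14.9328 × (28.90 + 17.8) × √7.0 = 0.0023 × 14.9328 × 46.70 × 2.6458 = 4.2437 mm/d

4.2 mm/day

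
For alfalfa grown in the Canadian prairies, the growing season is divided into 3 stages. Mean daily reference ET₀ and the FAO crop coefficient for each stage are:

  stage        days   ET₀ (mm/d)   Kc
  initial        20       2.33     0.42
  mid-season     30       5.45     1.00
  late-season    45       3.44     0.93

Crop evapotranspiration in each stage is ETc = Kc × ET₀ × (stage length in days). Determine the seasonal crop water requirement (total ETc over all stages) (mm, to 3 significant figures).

initial: 0.42 × 2.33 × 20 = 19.57 mm
mid-season: 1.00 × 5.45 × 30 = 163.50 mm
late-season: 0.93 × 3.44 × 45 = 143.96 mm
Seasonal total = 327.03 mm

327 mm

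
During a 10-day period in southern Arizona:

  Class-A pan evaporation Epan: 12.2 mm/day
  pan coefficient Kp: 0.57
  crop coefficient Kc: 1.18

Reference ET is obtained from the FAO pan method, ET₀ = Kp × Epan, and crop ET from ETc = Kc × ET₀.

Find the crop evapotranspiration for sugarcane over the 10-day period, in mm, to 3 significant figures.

ET₀ = 0.57 × 12.2 = 6.9540 mm/d
ETc = Kc × ET₀ = 1.18 × 6.9540 = 8.2057 mm/d
Over 10 days: 8.2057 × 10 = 82.057 mm

82.1 mm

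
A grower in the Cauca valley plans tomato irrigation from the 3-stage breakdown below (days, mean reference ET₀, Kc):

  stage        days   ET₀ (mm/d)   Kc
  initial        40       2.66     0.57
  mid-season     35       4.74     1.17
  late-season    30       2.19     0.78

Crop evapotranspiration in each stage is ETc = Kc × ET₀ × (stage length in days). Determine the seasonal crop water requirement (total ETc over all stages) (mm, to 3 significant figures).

306 mm

initial: 0.57 × 2.66 × 40 = 60.65 mm
mid-season: 1.17 × 4.74 × 35 = 194.10 mm
late-season: 0.78 × 2.19 × 30 = 51.25 mm
Seasonal total = 306.00 mm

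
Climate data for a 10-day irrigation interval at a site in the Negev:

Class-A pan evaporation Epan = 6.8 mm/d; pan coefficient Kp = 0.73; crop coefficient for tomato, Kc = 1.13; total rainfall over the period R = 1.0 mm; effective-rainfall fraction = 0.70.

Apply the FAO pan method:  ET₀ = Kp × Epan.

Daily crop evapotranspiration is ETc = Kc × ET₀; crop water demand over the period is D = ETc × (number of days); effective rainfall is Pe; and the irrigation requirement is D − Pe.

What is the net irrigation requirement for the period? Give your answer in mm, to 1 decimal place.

55.4 mm

ET₀ = 0.73 × 6.8 = 4.9640 mm/d
ETc = Kc × ET₀ = 1.13 × 4.9640 = 5.6093 mm/d
Crop demand D = ETc × 10 d = 5.6093 × 10 = 56.093 mm
Pe = 0.70 × 1.0 = 0.700 mm
D − Pe = 56.093 − 0.700 = 55.393 mm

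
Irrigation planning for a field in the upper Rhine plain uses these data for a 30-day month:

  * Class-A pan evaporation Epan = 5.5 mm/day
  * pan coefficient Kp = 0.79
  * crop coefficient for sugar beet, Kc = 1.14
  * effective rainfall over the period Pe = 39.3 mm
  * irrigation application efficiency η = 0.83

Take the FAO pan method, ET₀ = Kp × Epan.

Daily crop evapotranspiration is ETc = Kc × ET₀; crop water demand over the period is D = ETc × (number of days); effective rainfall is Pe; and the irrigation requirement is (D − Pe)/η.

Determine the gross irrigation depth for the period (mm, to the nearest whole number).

ET₀ = 0.79 × 5.5 = 4.3450 mm/d
ETc = Kc × ET₀ = 1.14 × 4.3450 = 4.9533 mm/d
Crop demand D = ETc × 30 d = 4.9533 × 30 = 148.599 mm
D − Pe = 148.599 − 39.3 = 109.299 mm
Gross irrigation = 109.299 / 0.83 = 131.686 mm

132 mm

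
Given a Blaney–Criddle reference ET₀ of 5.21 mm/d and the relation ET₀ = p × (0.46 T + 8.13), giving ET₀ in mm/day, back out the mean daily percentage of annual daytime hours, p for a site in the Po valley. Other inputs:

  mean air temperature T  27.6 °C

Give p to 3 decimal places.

p = ET₀ / (0.46 T + 8.13) = 5.21 / (0.46 × 27.6 + 8.13) = 5.21 / 20.826 = 0.2502

0.250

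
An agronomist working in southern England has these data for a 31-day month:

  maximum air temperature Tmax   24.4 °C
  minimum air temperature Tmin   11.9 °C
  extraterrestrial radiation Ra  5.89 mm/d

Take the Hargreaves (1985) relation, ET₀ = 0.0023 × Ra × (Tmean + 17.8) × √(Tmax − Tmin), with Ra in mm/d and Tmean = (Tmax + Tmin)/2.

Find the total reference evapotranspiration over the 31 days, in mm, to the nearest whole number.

53 mm

Tmean = (24.4 + 11.9)/2 = 18.15 °C
ET₀ = 0.0023 × 5.89 × (18.15 + 17.8) × √12.5 = 0.0023 × 5.89 × 35.95 × 3.5355 = 1.7218 mm/d
Over 31 days: 1.7218 × 31 = 53.376 mm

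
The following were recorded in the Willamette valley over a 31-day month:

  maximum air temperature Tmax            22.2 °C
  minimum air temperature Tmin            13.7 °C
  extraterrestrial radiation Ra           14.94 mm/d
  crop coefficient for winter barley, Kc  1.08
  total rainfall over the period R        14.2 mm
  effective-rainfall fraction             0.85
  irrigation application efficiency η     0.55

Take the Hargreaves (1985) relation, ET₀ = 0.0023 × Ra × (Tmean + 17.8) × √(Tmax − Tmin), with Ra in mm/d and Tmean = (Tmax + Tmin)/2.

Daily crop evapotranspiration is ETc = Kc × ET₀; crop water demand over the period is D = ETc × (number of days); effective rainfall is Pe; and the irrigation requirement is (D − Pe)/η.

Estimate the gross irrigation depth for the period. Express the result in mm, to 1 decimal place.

196.1 mm

Tmean = (22.2 + 13.7)/2 = 17.95 °C
ET₀ = 0.0023 × 14.94 × (17.95 + 17.8) × √8.5 = 0.0023 × 14.94 × 35.75 × 2.9155 = 3.5815 mm/d
ETc = Kc × ET₀ = 1.08 × 3.5815 = 3.8680 mm/d
Crop demand D = ETc × 31 d = 3.8680 × 31 = 119.908 mm
Pe = 0.85 × 14.2 = 12.070 mm
D − Pe = 119.908 − 12.070 = 107.838 mm
Gross irrigation = 107.838 / 0.55 = 196.069 mm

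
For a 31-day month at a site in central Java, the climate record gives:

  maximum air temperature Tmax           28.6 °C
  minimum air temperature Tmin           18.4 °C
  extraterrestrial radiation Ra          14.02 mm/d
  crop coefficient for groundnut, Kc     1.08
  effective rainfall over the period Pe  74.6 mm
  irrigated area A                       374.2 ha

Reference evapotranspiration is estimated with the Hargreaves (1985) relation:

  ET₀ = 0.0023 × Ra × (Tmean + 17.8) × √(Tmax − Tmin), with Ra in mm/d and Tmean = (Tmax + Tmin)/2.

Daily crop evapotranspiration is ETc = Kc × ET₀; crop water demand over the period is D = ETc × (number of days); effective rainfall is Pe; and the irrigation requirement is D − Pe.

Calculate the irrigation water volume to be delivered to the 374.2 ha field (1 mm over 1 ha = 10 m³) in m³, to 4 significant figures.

253700 m³

Tmean = (28.6 + 18.4)/2 = 23.50 °C
ET₀ = 0.0023 × 14.02 × (23.50 + 17.8) × √10.2 = 0.0023 × 14.02 × 41.30 × 3.1937 = 4.2532 mm/d
ETc = Kc × ET₀ = 1.08 × 4.2532 = 4.5935 mm/d
Crop demand D = ETc × 31 d = 4.5935 × 31 = 142.399 mm
D − Pe = 142.399 − 74.6 = 67.799 mm
Volume = 67.799 mm × 374.2 ha × 10 = 253703.9 m³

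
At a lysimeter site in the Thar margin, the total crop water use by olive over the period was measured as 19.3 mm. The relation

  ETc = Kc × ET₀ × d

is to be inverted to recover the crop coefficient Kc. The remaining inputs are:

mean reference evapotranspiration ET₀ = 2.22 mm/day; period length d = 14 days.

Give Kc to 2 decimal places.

0.62

ETc = Kc × ET₀ × d  ⇒  Kc = ETc / (ET₀ × d)
Kc = 19.3 / (2.22 × 14) = 19.3 / 31.08 = 0.6210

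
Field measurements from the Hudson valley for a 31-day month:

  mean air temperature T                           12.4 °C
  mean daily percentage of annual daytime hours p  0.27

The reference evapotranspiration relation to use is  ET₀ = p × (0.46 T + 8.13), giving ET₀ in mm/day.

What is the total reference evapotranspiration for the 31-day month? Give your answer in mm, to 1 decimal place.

115.8 mm

ET₀ = 0.27 × (0.46 × 12.4 + 8.13) = 0.27 × 13.834 = 3.7352 mm/d
Monthly total = 3.7352 × 31 = 115.791 mm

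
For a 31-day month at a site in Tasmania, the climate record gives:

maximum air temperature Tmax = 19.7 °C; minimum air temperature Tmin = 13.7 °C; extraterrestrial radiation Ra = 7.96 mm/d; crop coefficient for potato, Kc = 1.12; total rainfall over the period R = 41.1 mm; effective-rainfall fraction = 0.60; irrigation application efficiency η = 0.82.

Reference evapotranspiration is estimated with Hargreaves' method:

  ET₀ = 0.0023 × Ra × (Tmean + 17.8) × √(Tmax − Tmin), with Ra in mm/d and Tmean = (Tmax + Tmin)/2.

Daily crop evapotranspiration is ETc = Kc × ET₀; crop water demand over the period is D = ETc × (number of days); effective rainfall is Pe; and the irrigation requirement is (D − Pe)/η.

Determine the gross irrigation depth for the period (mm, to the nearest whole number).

35 mm

Tmean = (19.7 + 13.7)/2 = 16.70 °C
ET₀ = 0.0023 × 7.96 × (16.70 + 17.8) × √6.0 = 0.0023 × 7.96 × 34.50 × 2.4495 = 1.5472 mm/d
ETc = Kc × ET₀ = 1.12 × 1.5472 = 1.7329 mm/d
Crop demand D = ETc × 31 d = 1.7329 × 31 = 53.720 mm
Pe = 0.60 × 41.1 = 24.660 mm
D − Pe = 53.720 − 24.660 = 29.060 mm
Gross irrigation = 29.060 / 0.82 = 35.439 mm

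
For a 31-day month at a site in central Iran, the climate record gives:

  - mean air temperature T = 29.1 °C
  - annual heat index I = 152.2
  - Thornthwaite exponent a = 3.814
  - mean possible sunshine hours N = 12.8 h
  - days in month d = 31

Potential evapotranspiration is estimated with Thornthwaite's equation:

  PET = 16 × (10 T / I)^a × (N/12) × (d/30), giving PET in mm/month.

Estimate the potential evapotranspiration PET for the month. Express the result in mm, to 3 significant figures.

10T/I = 10 × 29.1 / 152.2 = 1.9120
(10T/I)^a = 1.9120^3.814 = 11.8466
Uncorrected PET = 16 × 11.8466 = 189.546 mm
Correction = (N/12)(d/30) = (12.8/12)(31/30) = 1.1022
PET = 189.546 × 1.1022 = 208.918 mm/month

209 mm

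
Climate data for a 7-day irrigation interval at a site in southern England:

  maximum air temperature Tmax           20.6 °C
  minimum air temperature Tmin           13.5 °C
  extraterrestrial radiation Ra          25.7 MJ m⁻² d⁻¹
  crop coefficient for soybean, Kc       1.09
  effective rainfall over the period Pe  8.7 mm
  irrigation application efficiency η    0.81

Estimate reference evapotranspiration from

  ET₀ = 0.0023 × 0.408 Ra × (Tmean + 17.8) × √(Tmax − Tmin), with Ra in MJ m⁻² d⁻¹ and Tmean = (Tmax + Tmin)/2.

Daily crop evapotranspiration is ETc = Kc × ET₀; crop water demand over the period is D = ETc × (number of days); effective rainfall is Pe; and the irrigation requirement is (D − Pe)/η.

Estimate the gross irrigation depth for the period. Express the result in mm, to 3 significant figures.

Tmean = (20.6 + 13.5)/2 = 17.05 °C
0.408 Ra = 0.408 × 25.7 = 10.4856 mm/d equivalent
ET₀ = 0.0023 × 10.4856 × (17.05 + 17.8) × √7.1 = 0.0023 × 10.4856 × 34.85 × 2.6646 = 2.2395 mm/d
ETc = Kc × ET₀ = 1.09 × 2.2395 = 2.4411 mm/d
Crop demand D = ETc × 7 d = 2.4411 × 7 = 17.088 mm
D − Pe = 17.088 − 8.7 = 8.388 mm
Gross irrigation = 8.388 / 0.81 = 10.356 mm

10.4 mm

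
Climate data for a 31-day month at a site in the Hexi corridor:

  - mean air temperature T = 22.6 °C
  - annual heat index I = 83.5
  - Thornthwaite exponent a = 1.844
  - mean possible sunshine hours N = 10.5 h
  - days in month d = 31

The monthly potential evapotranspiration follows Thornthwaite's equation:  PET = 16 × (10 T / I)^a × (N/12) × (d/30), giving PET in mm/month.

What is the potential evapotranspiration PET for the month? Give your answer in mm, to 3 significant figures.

90.7 mm

10T/I = 10 × 22.6 / 83.5 = 2.7066
(10T/I)^a = 2.7066^1.844 = 6.2718
Uncorrected PET = 16 × 6.2718 = 100.349 mm
Correction = (N/12)(d/30) = (10.5/12)(31/30) = 0.9042
PET = 100.349 × 0.9042 = 90.736 mm/month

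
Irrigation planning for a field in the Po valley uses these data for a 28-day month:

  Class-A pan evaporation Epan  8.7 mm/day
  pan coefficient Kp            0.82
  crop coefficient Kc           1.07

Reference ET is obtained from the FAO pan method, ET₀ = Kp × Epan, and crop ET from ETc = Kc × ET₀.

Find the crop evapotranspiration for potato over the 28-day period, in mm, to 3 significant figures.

ET₀ = 0.82 × 8.7 = 7.1340 mm/d
ETc = Kc × ET₀ = 1.07 × 7.1340 = 7.6334 mm/d
Over 28 days: 7.6334 × 28 = 213.735 mm

214 mm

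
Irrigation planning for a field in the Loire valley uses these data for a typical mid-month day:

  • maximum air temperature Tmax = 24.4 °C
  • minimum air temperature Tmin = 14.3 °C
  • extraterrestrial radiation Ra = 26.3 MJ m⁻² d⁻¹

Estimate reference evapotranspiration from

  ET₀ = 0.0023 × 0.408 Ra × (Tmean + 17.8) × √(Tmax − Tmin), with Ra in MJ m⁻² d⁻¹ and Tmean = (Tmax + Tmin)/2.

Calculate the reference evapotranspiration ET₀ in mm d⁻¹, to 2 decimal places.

Tmean = (24.4 + 14.3)/2 = 19.35 °C
0.408 Ra = 0.408 × 26.3 = 10.7304 mm/d equivalent
ET₀ = 0.0023 × 10.7304 × (19.35 + 17.8) × √10.1 = 0.0023 × 10.7304 × 37.15 × 3.1780 = 2.9138 mm/d

2.91 mm d⁻¹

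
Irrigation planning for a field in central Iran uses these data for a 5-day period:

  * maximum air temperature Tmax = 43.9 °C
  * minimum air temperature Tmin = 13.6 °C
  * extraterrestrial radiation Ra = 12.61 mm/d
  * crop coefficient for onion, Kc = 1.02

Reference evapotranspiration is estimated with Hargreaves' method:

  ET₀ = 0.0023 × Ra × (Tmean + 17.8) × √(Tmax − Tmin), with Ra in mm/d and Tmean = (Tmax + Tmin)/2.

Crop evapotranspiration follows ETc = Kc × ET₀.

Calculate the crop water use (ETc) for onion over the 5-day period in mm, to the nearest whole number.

Tmean = (43.9 + 13.6)/2 = 28.75 °C
ET₀ = 0.0023 × 12.61 × (28.75 + 17.8) × √30.3 = 0.0023 × 12.61 × 46.55 × 5.5045 = 7.4316 mm/d
ETc = Kc × ET₀ = 1.02 × 7.4316 = 7.5802 mm/d
Over 5 days: 7.5802 × 5 = 37.901 mm

38 mm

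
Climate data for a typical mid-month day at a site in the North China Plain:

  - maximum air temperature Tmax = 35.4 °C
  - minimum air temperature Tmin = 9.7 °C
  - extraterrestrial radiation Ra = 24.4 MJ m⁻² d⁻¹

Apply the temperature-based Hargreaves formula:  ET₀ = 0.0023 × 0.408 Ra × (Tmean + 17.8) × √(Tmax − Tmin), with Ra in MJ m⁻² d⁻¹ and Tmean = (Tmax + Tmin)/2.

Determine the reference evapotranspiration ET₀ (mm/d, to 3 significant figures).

4.68 mm/d

Tmean = (35.4 + 9.7)/2 = 22.55 °C
0.408 Ra = 0.408 × 24.4 = 9.9552 mm/d equivalent
ET₀ = 0.0023 × 9.9552 × (22.55 + 17.8) × √25.7 = 0.0023 × 9.9552 × 40.35 × 5.0695 = 4.6837 mm/d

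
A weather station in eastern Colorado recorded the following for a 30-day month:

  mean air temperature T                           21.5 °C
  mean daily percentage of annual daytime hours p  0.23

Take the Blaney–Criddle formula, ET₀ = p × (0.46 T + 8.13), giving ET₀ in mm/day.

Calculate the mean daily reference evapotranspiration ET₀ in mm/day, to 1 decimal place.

4.1 mm/day

ET₀ = 0.23 × (0.46 × 21.5 + 8.13) = 0.23 × 18.020 = 4.1446 mm/d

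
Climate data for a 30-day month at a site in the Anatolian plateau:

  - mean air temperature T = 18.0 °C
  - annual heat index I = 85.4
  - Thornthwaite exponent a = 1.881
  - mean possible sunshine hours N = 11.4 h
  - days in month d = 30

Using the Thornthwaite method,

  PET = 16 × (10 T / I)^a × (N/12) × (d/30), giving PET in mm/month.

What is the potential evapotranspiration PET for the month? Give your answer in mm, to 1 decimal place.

10T/I = 10 × 18.0 / 85.4 = 2.1077
(10T/I)^a = 2.1077^1.881 = 4.0652
Uncorrected PET = 16 × 4.0652 = 65.043 mm
Correction = (N/12)(d/30) = (11.4/12)(30/30) = 0.9500
PET = 65.043 × 0.9500 = 61.791 mm/month

61.8 mm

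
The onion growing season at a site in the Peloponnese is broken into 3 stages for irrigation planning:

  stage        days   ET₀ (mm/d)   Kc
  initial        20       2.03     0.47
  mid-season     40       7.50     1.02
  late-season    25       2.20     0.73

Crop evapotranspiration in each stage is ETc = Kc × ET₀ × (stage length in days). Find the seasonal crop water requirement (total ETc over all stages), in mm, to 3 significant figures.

initial: 0.47 × 2.03 × 20 = 19.08 mm
mid-season: 1.02 × 7.50 × 40 = 306.00 mm
late-season: 0.73 × 2.20 × 25 = 40.15 mm
Seasonal total = 365.23 mm

365 mm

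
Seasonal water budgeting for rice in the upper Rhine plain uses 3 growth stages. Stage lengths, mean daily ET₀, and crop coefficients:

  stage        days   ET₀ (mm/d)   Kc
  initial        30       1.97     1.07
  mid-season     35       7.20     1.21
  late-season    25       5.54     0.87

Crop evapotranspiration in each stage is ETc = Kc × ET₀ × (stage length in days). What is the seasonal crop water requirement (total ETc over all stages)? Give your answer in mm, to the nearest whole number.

initial: 1.07 × 1.97 × 30 = 63.24 mm
mid-season: 1.21 × 7.20 × 35 = 304.92 mm
late-season: 0.87 × 5.54 × 25 = 120.50 mm
Seasonal total = 488.66 mm

489 mm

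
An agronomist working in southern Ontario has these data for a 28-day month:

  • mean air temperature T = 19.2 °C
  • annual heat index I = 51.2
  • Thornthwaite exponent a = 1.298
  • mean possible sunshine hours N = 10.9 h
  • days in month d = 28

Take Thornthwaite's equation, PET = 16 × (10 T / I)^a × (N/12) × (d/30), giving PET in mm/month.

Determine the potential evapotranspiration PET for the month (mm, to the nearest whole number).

75 mm

10T/I = 10 × 19.2 / 51.2 = 3.7500
(10T/I)^a = 3.7500^1.298 = 5.5602
Uncorrected PET = 16 × 5.5602 = 88.963 mm
Correction = (N/12)(d/30) = (10.9/12)(28/30) = 0.8478
PET = 88.963 × 0.8478 = 75.423 mm/month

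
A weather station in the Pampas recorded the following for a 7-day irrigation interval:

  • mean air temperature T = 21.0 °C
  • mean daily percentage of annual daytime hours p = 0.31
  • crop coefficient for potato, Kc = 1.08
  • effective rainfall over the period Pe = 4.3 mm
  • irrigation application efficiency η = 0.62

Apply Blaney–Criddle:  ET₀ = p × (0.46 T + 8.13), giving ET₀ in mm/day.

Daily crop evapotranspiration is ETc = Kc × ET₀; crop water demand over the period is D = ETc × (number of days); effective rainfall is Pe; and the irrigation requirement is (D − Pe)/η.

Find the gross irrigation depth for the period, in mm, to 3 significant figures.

60.3 mm

ET₀ = 0.31 × (0.46 × 21.0 + 8.13) = 0.31 × 17.790 = 5.5149 mm/d
ETc = Kc × ET₀ = 1.08 × 5.5149 = 5.9561 mm/d
Crop demand D = ETc × 7 d = 5.9561 × 7 = 41.693 mm
D − Pe = 41.693 − 4.3 = 37.393 mm
Gross irrigation = 37.393 / 0.62 = 60.311 mm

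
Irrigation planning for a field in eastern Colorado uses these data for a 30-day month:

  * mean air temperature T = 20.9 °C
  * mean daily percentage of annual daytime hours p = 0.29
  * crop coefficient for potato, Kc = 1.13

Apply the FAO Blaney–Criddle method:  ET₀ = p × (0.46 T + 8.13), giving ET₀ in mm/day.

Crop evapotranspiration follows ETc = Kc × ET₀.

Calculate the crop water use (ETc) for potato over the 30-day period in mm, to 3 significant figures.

174 mm

ET₀ = 0.29 × (0.46 × 20.9 + 8.13) = 0.29 × 17.744 = 5.1458 mm/d
ETc = Kc × ET₀ = 1.13 × 5.1458 = 5.8148 mm/d
Over 30 days: 5.8148 × 30 = 174.444 mm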